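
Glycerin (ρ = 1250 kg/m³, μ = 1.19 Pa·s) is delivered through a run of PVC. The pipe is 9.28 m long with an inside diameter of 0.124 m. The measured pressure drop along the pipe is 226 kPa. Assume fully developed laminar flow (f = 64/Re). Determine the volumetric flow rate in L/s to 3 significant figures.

For laminar flow, f = 64/Re with Re = ρVD/μ, so Darcy-Weisbach reduces to ΔP = 32μLV/D². Solving for V: V = ΔP·D²/(32μL) = 2.26e+05·(0.124)²/(32·1.19·9.28) = 9.833 m/s.
Check: Re = ρVD/μ = 1250·9.833·0.124/1.19 = 1281 < 2300, so the laminar assumption holds.
Q = V·A = 9.833·(π/4·0.124²) = 0.1188 m³/s = 119 L/s.

Q ≈ 119 L/s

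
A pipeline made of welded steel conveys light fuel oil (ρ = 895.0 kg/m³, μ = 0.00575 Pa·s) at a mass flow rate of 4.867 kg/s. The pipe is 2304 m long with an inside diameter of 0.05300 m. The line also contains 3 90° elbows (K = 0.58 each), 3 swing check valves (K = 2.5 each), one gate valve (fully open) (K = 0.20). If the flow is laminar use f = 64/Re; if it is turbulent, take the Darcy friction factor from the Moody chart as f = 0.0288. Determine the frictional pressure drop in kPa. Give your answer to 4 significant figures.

ΔP ≈ 3430 kPa

A = πD²/4 = π(0.053)²/4 = 0.002206 m²; mean velocity V = ṁ/(ρA) = 4.867/(895 · 0.002206) = 2.465 m/s.
Reynolds number Re = ρVD/μ = 895 · 2.465 · 0.053 / 0.00575 = 2.033e+04.
Re > 4000 → turbulent; use the Moody-chart value f = 0.0288.
Total minor-loss coefficient ΣK = 3·0.58 + 3·2.5 + 1·0.2 = 9.44.
ΔP = [f·L/D + ΣK]·(ρV²/2) = [0.0288·2304/0.053 + 9.44]·(895·2.465²/2) = [1252 + 9.44]·2719 = 3.43e+06 Pa.
ΔP = 3.43e+06 Pa = 3430 kPa.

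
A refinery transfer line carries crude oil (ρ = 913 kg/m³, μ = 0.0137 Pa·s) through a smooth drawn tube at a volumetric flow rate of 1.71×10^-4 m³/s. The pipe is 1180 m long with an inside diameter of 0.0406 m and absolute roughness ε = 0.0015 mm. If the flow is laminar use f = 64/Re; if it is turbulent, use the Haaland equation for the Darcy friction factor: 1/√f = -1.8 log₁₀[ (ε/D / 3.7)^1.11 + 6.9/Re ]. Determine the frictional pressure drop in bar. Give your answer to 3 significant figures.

Cross-sectional area A = πD²/4 = π(0.0406)²/4 = 0.001295 m²; mean velocity V = Q/A = 0.000171/0.001295 = 0.1321 m/s.
Reynolds number Re = ρVD/μ = 913 · 0.1321 · 0.0406 / 0.0137 = 357.4.
Re < 2300 → laminar flow, so f = 64/Re = 64/357.4 = 0.1791 (the turbulent correlation is not needed).
Darcy-Weisbach: ΔP = f(L/D)(ρV²/2) = 0.1791·(1180/0.0406)·(913·0.1321²/2) = 0.1791·2.906e+04·7.964 = 4.145e+04 Pa.
ΔP = 4.145e+04 Pa = 0.415 bar.

ΔP ≈ 0.415 bar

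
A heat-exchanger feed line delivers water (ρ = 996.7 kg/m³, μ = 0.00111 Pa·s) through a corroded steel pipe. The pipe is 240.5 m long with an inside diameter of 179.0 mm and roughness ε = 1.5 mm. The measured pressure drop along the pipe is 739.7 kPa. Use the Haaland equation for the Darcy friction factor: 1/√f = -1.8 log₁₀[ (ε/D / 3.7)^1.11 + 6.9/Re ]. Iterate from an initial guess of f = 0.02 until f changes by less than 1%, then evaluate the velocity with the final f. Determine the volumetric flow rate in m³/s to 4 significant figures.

Rearranging Darcy-Weisbach: V = √(2·ΔP·D/(f·L·ρ)). With ε/D = 0.0015/0.179 = 0.00838, iterate starting from f = 0.02:
  f = 0.02 → V = √(2·7.397e+05·0.179/(0.02·240.5·996.7)) = 7.432 m/s; Re = ρVD/μ = 1.195e+06; f → 0.03586
  f = 0.03586 → V = 5.55 m/s; Re = 8.921e+05; f → 0.03588
Converged (Δf/f < 1%). With the final f = 0.03588: V = √(2·7.397e+05·0.179/(0.03588·240.5·996.7)) = 5.549 m/s.
Q = V·A = 5.549·(π/4·0.179²) = 0.1396 m³/s = 0.1396 m³/s.

Q ≈ 0.1396 m³/s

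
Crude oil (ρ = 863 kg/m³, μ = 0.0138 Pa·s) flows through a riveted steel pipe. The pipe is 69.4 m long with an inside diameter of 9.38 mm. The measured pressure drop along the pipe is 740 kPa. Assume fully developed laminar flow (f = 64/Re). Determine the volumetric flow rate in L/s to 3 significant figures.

Q ≈ 0.147 L/s

For laminar flow, f = 64/Re with Re = ρVD/μ, so Darcy-Weisbach reduces to ΔP = 32μLV/D². Solving for V: V = ΔP·D²/(32μL) = 7.4e+05·(0.00938)²/(32·0.0138·69.4) = 2.124 m/s.
Check: Re = ρVD/μ = 863·2.124·0.00938/0.0138 = 1246 < 2300, so the laminar assumption holds.
Q = V·A = 2.124·(π/4·0.00938²) = 0.0001468 m³/s = 0.147 L/s.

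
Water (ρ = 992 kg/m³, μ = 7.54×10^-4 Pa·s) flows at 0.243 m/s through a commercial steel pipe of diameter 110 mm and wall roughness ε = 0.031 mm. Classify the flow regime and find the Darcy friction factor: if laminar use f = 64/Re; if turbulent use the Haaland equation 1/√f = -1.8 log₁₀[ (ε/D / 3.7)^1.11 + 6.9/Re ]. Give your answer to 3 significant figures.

Re = ρVD/μ = 992·0.243·0.11/0.000754 = 3.517e+04.
Re > 4000 → turbulent. ε/D = 3.1e-05/0.11 = 0.000282; Haaland: 1/√f = -1.8 log₁₀[2.68e-05 + 0.000196] = 6.573, so f = 0.02315.

f ≈ 0.0231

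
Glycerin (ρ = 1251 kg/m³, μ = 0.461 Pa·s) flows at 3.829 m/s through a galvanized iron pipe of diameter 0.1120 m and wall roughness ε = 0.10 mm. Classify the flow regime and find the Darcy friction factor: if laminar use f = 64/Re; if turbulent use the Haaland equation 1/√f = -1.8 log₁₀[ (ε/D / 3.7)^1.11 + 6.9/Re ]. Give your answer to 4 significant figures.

Re = ρVD/μ = 1251·3.829·0.112/0.461 = 1164.
Re < 2300 → laminar, so f = 64/Re = 0.05499 (roughness is irrelevant in laminar flow).

f ≈ 0.05499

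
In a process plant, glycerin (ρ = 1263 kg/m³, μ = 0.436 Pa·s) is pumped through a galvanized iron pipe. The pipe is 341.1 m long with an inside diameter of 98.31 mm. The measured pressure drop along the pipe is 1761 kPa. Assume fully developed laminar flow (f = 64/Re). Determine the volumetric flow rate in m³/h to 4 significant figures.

For laminar flow, f = 64/Re with Re = ρVD/μ, so Darcy-Weisbach reduces to ΔP = 32μLV/D². Solving for V: V = ΔP·D²/(32μL) = 1.761e+06·(0.09831)²/(32·0.436·341.1) = 3.576 m/s.
Check: Re = ρVD/μ = 1263·3.576·0.09831/0.436 = 1018 < 2300, so the laminar assumption holds.
Q = V·A = 3.576·(π/4·0.09831²) = 0.02715 m³/s = 97.73 m³/h.

Q ≈ 97.73 m³/h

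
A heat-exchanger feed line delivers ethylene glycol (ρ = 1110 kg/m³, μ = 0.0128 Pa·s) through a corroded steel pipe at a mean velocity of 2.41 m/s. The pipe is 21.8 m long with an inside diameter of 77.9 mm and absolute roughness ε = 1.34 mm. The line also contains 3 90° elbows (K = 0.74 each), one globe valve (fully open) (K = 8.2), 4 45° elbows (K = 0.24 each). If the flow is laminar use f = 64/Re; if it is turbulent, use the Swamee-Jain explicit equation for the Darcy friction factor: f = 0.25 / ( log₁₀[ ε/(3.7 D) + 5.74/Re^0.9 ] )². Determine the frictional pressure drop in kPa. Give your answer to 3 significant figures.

Reynolds number Re = ρVD/μ = 1110 · 2.41 · 0.0779 / 0.0128 = 1.628e+04.
Re > 4000 → turbulent. Relative roughness ε/D = 0.00134/0.0779 = 0.0172. Swamee-Jain: f = 0.25/(log₁₀[0.0172/3.7 + 5.74/1.628e+04^0.9])² = 0.25/(log₁₀[0.00465 + 0.00093])² = 0.25/(-2.253)² = 0.04923.
Total minor-loss coefficient ΣK = 3·0.74 + 1·8.2 + 4·0.24 = 11.4.
ΔP = [f·L/D + ΣK]·(ρV²/2) = [0.04923·21.8/0.0779 + 11.4]·(1110·2.41²/2) = [13.78 + 11.4]·3223 = 8.109e+04 Pa.
ΔP = 8.109e+04 Pa = 81.1 kPa.

ΔP ≈ 81.1 kPa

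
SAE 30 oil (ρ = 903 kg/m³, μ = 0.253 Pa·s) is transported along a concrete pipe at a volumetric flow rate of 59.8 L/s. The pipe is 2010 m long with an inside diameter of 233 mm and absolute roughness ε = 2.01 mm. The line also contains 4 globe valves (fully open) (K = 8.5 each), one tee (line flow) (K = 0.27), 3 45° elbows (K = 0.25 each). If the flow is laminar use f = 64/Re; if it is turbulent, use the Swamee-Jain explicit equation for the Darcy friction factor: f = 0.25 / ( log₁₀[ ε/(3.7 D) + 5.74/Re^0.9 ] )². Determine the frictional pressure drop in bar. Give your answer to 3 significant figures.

Q = 59.8 L/s = 59.8/1000 = 0.0598 m³/s.
Cross-sectional area A = πD²/4 = π(0.233)²/4 = 0.04264 m²; mean velocity V = Q/A = 0.0598/0.04264 = 1.402 m/s.
Reynolds number Re = ρVD/μ = 903 · 1.402 · 0.233 / 0.253 = 1166.
Re < 2300 → laminar flow, so f = 64/Re = 64/1166 = 0.05487 (the turbulent correlation is not needed).
Total minor-loss coefficient ΣK = 4·8.5 + 1·0.27 + 3·0.25 = 35.
ΔP = [f·L/D + ΣK]·(ρV²/2) = [0.05487·2010/0.233 + 35]·(903·1.402²/2) = [473.4 + 35]·888.1 = 4.515e+05 Pa.
ΔP = 4.515e+05 Pa = 4.51 bar.

ΔP ≈ 4.51 bar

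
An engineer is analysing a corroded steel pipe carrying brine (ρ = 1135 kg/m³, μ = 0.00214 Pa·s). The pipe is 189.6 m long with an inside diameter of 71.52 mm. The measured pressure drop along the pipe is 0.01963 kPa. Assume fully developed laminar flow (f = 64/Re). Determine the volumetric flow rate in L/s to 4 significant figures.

For laminar flow, f = 64/Re with Re = ρVD/μ, so Darcy-Weisbach reduces to ΔP = 32μLV/D². Solving for V: V = ΔP·D²/(32μL) = 19.63·(0.07152)²/(32·0.00214·189.6) = 0.007733 m/s.
Check: Re = ρVD/μ = 1135·0.007733·0.07152/0.00214 = 293.3 < 2300, so the laminar assumption holds.
Q = V·A = 0.007733·(π/4·0.07152²) = 3.107e-05 m³/s = 0.03107 L/s.

Q ≈ 0.03107 L/s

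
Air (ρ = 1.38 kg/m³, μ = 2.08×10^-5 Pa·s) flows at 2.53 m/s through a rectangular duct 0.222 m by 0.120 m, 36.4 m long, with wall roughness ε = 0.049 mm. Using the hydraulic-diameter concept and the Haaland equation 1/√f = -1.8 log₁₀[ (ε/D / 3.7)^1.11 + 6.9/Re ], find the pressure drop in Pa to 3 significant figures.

Hydraulic diameter D_h = 4A/P = 4·(0.222·0.12)/(2·(0.222+0.12)) = 0.1066/0.684 = 0.1558 m.
Re = ρVD_h/μ = 1.38·2.53·0.1558/2.08e-05 = 2.615e+04.
ε/D_h = 4.9e-05/0.1558 = 0.000315; Haaland gives 1/√f = -1.8 log₁₀[3.03e-05+0.000264] = 6.357, so f = 0.02475.
ΔP = f(L/D_h)(ρV²/2) = 0.02475·36.4/0.1558·4.417 = 25.54 Pa.

ΔP ≈ 25.5 Pa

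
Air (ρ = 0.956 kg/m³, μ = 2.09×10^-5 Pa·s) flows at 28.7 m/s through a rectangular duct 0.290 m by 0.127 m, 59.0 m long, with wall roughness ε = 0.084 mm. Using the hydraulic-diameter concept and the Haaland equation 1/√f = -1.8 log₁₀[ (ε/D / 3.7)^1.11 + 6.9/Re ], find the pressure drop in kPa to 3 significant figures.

Hydraulic diameter D_h = 4A/P = 4·(0.29·0.127)/(2·(0.29+0.127)) = 0.1473/0.834 = 0.1766 m.
Re = ρVD_h/μ = 0.956·28.7·0.1766/2.09e-05 = 2.319e+05.
ε/D_h = 8.4e-05/0.1766 = 0.000476; Haaland gives 1/√f = -1.8 log₁₀[4.8e-05+2.98e-05] = 7.397, so f = 0.01828.
ΔP = f(L/D_h)(ρV²/2) = 0.01828·59/0.1766·393.7 = 2403 Pa.
ΔP = 2.40 kPa.

ΔP ≈ 2.40 kPa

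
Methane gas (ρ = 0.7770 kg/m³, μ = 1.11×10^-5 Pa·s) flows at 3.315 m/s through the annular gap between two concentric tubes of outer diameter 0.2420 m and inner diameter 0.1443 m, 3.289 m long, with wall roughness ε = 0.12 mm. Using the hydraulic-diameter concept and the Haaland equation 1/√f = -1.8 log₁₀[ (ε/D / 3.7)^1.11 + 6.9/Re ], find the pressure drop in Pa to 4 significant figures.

ΔP ≈ 3.942 Pa

Hydraulic diameter D_h = 4A/P = D_o - D_i = 0.242 - 0.1443 = 0.0977 m.
Re = ρVD_h/μ = 0.777·3.315·0.0977/1.11e-05 = 2.267e+04.
ε/D_h = 0.00012/0.0977 = 0.00123; Haaland gives 1/√f = -1.8 log₁₀[0.000138+0.000304] = 6.038, so f = 0.02743.
ΔP = f(L/D_h)(ρV²/2) = 0.02743·3.289/0.0977·4.269 = 3.942 Pa.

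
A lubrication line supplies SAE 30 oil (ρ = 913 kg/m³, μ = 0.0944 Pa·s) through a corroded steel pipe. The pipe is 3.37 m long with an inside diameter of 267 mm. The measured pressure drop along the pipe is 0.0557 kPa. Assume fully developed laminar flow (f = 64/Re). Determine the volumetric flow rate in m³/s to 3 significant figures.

Q ≈ 0.0218 m³/s

For laminar flow, f = 64/Re with Re = ρVD/μ, so Darcy-Weisbach reduces to ΔP = 32μLV/D². Solving for V: V = ΔP·D²/(32μL) = 55.7·(0.267)²/(32·0.0944·3.37) = 0.3901 m/s.
Check: Re = ρVD/μ = 913·0.3901·0.267/0.0944 = 1007 < 2300, so the laminar assumption holds.
Q = V·A = 0.3901·(π/4·0.267²) = 0.02184 m³/s = 0.0218 m³/s.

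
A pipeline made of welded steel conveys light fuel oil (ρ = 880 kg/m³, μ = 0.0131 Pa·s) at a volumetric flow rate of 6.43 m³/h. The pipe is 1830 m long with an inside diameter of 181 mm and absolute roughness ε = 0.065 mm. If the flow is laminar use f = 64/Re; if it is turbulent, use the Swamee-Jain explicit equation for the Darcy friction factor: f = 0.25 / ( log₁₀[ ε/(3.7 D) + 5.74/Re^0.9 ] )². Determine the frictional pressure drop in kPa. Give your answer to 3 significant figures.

ΔP ≈ 1.63 kPa

Q = 6.43 m³/h = 6.43/3600 = 0.001786 m³/s.
Cross-sectional area A = πD²/4 = π(0.181)²/4 = 0.02573 m²; mean velocity V = Q/A = 0.001786/0.02573 = 0.06942 m/s.
Reynolds number Re = ρVD/μ = 880 · 0.06942 · 0.181 / 0.0131 = 844.
Re < 2300 → laminar flow, so f = 64/Re = 64/844 = 0.07583 (the turbulent correlation is not needed).
Darcy-Weisbach: ΔP = f(L/D)(ρV²/2) = 0.07583·(1830/0.181)·(880·0.06942²/2) = 0.07583·1.011e+04·2.12 = 1625 Pa.
ΔP = 1625 Pa = 1.63 kPa.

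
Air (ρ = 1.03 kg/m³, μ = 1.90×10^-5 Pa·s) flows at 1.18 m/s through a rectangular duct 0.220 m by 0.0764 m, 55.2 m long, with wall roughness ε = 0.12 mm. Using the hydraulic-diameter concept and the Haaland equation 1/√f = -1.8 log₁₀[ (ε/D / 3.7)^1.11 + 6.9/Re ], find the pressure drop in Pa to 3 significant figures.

Hydraulic diameter D_h = 4A/P = 4·(0.22·0.0764)/(2·(0.22+0.0764)) = 0.06723/0.5928 = 0.1134 m.
Re = ρVD_h/μ = 1.03·1.18·0.1134/1.9e-05 = 7255.
ε/D_h = 0.00012/0.1134 = 0.00106; Haaland gives 1/√f = -1.8 log₁₀[0.000117+0.000951] = 5.349, so f = 0.03495.
ΔP = f(L/D_h)(ρV²/2) = 0.03495·55.2/0.1134·0.7171 = 12.2 Pa.

ΔP ≈ 12.2 Pa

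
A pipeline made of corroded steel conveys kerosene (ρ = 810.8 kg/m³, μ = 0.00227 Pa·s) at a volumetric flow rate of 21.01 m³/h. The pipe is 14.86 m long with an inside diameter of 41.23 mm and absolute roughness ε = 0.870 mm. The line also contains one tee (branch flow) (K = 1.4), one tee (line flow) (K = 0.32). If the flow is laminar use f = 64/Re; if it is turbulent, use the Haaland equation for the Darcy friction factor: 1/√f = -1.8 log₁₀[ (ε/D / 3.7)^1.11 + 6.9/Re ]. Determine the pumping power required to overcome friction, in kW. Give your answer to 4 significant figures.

Q = 21.01 m³/h = 21.01/3600 = 0.005836 m³/s.
Cross-sectional area A = πD²/4 = π(0.04123)²/4 = 0.001335 m²; mean velocity V = Q/A = 0.005836/0.001335 = 4.371 m/s.
Reynolds number Re = ρVD/μ = 810.8 · 4.371 · 0.04123 / 0.00227 = 6.437e+04.
Re > 4000 → turbulent. Relative roughness ε/D = 0.00087/0.04123 = 0.0211. Haaland: 1/√f = -1.8 log₁₀[(0.0211/3.7)^1.11 + 6.9/6.437e+04] = -1.8 log₁₀[0.00323 + 0.000107] = 4.458, so f = 0.05032.
Total minor-loss coefficient ΣK = 1·1.4 + 1·0.32 = 1.72.
ΔP = [f·L/D + ΣK]·(ρV²/2) = [0.05032·14.86/0.04123 + 1.72]·(810.8·4.371²/2) = [18.14 + 1.72]·7746 = 1.538e+05 Pa.
Pumping power P = QΔP = 0.005836·1.538e+05 = 897.71 W = 0.8977 kW.

P ≈ 0.8977 kW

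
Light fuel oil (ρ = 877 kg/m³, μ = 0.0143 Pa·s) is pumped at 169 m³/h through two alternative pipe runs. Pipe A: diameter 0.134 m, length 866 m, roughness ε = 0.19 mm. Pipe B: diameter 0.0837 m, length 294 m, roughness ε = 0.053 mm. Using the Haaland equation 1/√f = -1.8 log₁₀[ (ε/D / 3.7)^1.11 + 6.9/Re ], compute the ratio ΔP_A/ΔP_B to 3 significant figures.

Pipe A: V = Q/A = 0.04694/0.0141 = 3.329 m/s; Re = 2.736e+04; ε/D = 0.00142; Haaland → f = 0.02696; ΔP_A = f(L/D)(ρV²/2) = 8.466e+05 Pa.
Pipe B: V = Q/A = 0.04694/0.005502 = 8.532 m/s; Re = 4.38e+04; ε/D = 0.000633; Haaland → f = 0.02316; ΔP_B = f(L/D)(ρV²/2) = 2.596e+06 Pa.
ΔP_A/ΔP_B = 8.466e+05/2.596e+06 = 0.326.

ΔP_A/ΔP_B ≈ 0.326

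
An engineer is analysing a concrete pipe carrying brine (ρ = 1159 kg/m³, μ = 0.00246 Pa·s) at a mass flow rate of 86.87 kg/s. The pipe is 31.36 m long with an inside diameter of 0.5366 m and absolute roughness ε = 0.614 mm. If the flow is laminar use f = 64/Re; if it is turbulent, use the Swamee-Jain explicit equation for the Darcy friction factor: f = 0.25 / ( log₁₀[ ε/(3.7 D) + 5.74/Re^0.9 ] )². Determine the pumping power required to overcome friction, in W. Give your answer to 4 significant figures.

A = πD²/4 = π(0.5366)²/4 = 0.2261 m²; mean velocity V = ṁ/(ρA) = 86.87/(1159 · 0.2261) = 0.3314 m/s.
Reynolds number Re = ρVD/μ = 1159 · 0.3314 · 0.5366 / 0.00246 = 8.379e+04.
Re > 4000 → turbulent. Relative roughness ε/D = 0.000614/0.5366 = 0.00114. Swamee-Jain: f = 0.25/(log₁₀[0.00114/3.7 + 5.74/8.379e+04^0.9])² = 0.25/(log₁₀[0.000309 + 0.000213])² = 0.25/(-3.282)² = 0.02321.
Darcy-Weisbach: ΔP = f(L/D)(ρV²/2) = 0.02321·(31.36/0.5366)·(1159·0.3314²/2) = 0.02321·58.44·63.66 = 86.33 Pa.
Q = ṁ/ρ = 86.87/1159 = 0.07495 m³/s.
Pumping power P = QΔP = 0.07495·86.33 = 6.4707 W = 6.471 W.

P ≈ 6.471 W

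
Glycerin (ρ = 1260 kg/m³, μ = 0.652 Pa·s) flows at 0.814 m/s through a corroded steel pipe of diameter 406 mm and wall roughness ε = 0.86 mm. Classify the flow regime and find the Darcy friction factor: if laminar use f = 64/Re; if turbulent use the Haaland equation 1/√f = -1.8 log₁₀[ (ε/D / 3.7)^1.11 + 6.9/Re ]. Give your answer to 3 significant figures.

f ≈ 0.100

Re = ρVD/μ = 1260·0.814·0.406/0.652 = 638.7.
Re < 2300 → laminar, so f = 64/Re = 0.1002 (roughness is irrelevant in laminar flow).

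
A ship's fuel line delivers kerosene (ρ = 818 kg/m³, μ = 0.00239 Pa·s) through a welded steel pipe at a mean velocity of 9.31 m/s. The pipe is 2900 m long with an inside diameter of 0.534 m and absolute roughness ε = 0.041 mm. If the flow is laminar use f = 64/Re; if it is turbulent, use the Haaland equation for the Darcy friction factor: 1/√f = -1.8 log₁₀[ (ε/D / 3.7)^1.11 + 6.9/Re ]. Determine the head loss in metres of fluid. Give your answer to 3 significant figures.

h_f ≈ 298 m

Reynolds number Re = ρVD/μ = 818 · 9.31 · 0.534 / 0.00239 = 1.702e+06.
Re > 4000 → turbulent. Relative roughness ε/D = 4.1e-05/0.534 = 7.68e-05. Haaland: 1/√f = -1.8 log₁₀[(7.68e-05/3.7)^1.11 + 6.9/1.702e+06] = -1.8 log₁₀[6.34e-06 + 4.06e-06] = 8.97, so f = 0.01243.
Darcy-Weisbach: ΔP = f(L/D)(ρV²/2) = 0.01243·(2900/0.534)·(818·9.31²/2) = 0.01243·5431·3.545e+04 = 2.393e+06 Pa.
Head loss h_f = ΔP/(ρg) = 2.393e+06/(818·9.81) = 298 m.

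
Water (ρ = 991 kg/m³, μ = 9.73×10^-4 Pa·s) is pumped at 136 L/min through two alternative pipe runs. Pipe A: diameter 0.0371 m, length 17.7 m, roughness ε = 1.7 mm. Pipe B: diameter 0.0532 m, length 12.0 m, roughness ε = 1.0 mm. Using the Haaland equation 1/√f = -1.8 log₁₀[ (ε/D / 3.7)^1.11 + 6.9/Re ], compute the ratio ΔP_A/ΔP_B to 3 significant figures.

ΔP_A/ΔP_B ≈ 12.8

Pipe A: V = Q/A = 0.002267/0.001081 = 2.097 m/s; Re = 7.923e+04; ε/D = 0.0458; Haaland → f = 0.06919; ΔP_A = f(L/D)(ρV²/2) = 7.191e+04 Pa.
Pipe B: V = Q/A = 0.002267/0.002223 = 1.02 m/s; Re = 5.525e+04; ε/D = 0.0188; Haaland → f = 0.0483; ΔP_B = f(L/D)(ρV²/2) = 5614 Pa.
ΔP_A/ΔP_B = 7.191e+04/5614 = 12.8.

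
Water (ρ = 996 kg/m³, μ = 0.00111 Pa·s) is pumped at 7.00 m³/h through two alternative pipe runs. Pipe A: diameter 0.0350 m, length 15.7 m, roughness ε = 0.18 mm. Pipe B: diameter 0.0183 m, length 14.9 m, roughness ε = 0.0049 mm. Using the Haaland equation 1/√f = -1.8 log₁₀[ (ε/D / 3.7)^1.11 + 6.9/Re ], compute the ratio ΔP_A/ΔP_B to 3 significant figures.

Pipe A: V = Q/A = 0.001944/0.0009621 = 2.021 m/s; Re = 6.347e+04; ε/D = 0.00514; Haaland → f = 0.03199; ΔP_A = f(L/D)(ρV²/2) = 2.918e+04 Pa.
Pipe B: V = Q/A = 0.001944/0.000263 = 7.393 m/s; Re = 1.214e+05; ε/D = 0.000268; Haaland → f = 0.01849; ΔP_B = f(L/D)(ρV²/2) = 4.098e+05 Pa.
ΔP_A/ΔP_B = 2.918e+04/4.098e+05 = 0.0712.

ΔP_A/ΔP_B ≈ 0.0712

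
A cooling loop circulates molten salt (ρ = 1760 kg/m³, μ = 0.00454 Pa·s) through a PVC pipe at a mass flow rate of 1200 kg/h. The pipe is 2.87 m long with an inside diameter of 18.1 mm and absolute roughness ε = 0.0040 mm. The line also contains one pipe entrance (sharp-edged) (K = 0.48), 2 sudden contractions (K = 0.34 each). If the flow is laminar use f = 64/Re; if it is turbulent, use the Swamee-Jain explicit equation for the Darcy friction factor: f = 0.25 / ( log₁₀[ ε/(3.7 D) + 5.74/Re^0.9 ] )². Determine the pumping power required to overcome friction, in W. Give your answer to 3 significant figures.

P ≈ 0.645 W

ṁ = 1200 kg/h = 1200/3600 = 0.3333 kg/s.
A = πD²/4 = π(0.0181)²/4 = 0.0002573 m²; mean velocity V = ṁ/(ρA) = 0.3333/(1760 · 0.0002573) = 0.7361 m/s.
Reynolds number Re = ρVD/μ = 1760 · 0.7361 · 0.0181 / 0.00454 = 5165.
Re > 4000 → turbulent. Relative roughness ε/D = 4e-06/0.0181 = 0.000221. Swamee-Jain: f = 0.25/(log₁₀[0.000221/3.7 + 5.74/5165^0.9])² = 0.25/(log₁₀[5.97e-05 + 0.00261])² = 0.25/(-2.573)² = 0.03776.
Total minor-loss coefficient ΣK = 1·0.48 + 2·0.34 = 1.16.
ΔP = [f·L/D + ΣK]·(ρV²/2) = [0.03776·2.87/0.0181 + 1.16]·(1760·0.7361²/2) = [5.988 + 1.16]·476.8 = 3408 Pa.
Q = ṁ/ρ = 0.3333/1760 = 0.0001894 m³/s.
Pumping power P = QΔP = 0.0001894·3408 = 0.6454 W = 0.645 W.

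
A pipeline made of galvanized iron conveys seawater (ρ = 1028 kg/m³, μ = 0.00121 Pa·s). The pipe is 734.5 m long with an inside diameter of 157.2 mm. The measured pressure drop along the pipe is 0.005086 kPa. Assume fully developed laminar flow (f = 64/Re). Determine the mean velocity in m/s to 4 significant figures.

For laminar flow, f = 64/Re with Re = ρVD/μ, so Darcy-Weisbach reduces to ΔP = 32μLV/D². Solving for V: V = ΔP·D²/(32μL) = 5.086·(0.1572)²/(32·0.00121·734.5) = 0.004419 m/s.
Check: Re = ρVD/μ = 1028·0.004419·0.1572/0.00121 = 590.2 < 2300, so the laminar assumption holds.

V ≈ 0.004419 m/s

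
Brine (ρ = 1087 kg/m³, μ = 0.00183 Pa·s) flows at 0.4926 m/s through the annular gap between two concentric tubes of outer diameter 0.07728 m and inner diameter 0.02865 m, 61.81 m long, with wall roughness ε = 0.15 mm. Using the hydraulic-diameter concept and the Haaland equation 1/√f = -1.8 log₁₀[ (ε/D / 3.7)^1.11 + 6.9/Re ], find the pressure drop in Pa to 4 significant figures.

Hydraulic diameter D_h = 4A/P = D_o - D_i = 0.07728 - 0.02865 = 0.04863 m.
Re = ρVD_h/μ = 1087·0.4926·0.04863/0.00183 = 1.423e+04.
ε/D_h = 0.00015/0.04863 = 0.00308; Haaland gives 1/√f = -1.8 log₁₀[0.000382+0.000485] = 5.511, so f = 0.03292.
ΔP = f(L/D_h)(ρV²/2) = 0.03292·61.81/0.04863·131.9 = 5518 Pa.

ΔP ≈ 5518 Pa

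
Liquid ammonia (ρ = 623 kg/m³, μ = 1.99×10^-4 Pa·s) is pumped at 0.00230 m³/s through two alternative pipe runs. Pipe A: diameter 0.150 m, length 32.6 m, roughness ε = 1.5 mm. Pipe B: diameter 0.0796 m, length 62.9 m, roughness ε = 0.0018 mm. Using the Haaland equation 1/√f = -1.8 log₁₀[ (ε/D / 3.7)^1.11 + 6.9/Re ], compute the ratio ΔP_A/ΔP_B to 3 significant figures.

Pipe A: V = Q/A = 0.0023/0.01767 = 0.1302 m/s; Re = 6.112e+04; ε/D = 0.01; Haaland → f = 0.03889; ΔP_A = f(L/D)(ρV²/2) = 44.6 Pa.
Pipe B: V = Q/A = 0.0023/0.004976 = 0.4622 m/s; Re = 1.152e+05; ε/D = 2.26e-05; Haaland → f = 0.01741; ΔP_B = f(L/D)(ρV²/2) = 915.2 Pa.
ΔP_A/ΔP_B = 44.6/915.2 = 0.0487.

ΔP_A/ΔP_B ≈ 0.0487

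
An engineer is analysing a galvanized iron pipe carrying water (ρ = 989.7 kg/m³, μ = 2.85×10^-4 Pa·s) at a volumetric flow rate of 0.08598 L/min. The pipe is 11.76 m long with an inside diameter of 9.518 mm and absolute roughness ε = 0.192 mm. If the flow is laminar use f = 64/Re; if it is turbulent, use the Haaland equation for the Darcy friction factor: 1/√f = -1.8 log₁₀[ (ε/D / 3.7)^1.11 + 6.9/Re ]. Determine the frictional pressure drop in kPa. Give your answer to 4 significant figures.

Q = 0.08598 L/min = 0.08598/60000 = 1.433e-06 m³/s.
Cross-sectional area A = πD²/4 = π(0.009518)²/4 = 7.115e-05 m²; mean velocity V = Q/A = 1.433e-06/7.115e-05 = 0.02014 m/s.
Reynolds number Re = ρVD/μ = 989.7 · 0.02014 · 0.009518 / 0.000285 = 665.7.
Re < 2300 → laminar flow, so f = 64/Re = 64/665.7 = 0.09614 (the turbulent correlation is not needed).
Darcy-Weisbach: ΔP = f(L/D)(ρV²/2) = 0.09614·(11.76/0.009518)·(989.7·0.02014²/2) = 0.09614·1236·0.2007 = 23.84 Pa.
ΔP = 23.84 Pa = 0.02384 kPa.

ΔP ≈ 0.02384 kPa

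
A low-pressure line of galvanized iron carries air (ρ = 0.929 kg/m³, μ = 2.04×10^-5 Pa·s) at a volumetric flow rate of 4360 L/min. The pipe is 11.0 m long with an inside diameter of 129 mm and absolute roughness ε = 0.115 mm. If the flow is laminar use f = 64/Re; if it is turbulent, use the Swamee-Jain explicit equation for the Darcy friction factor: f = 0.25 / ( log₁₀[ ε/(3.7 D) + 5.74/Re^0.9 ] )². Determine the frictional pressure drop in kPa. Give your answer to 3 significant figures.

Q = 4360 L/min = 4360/60000 = 0.07267 m³/s.
Cross-sectional area A = πD²/4 = π(0.129)²/4 = 0.01307 m²; mean velocity V = Q/A = 0.07267/0.01307 = 5.56 m/s.
Reynolds number Re = ρVD/μ = 0.929 · 5.56 · 0.129 / 2.04e-05 = 3.266e+04.
Re > 4000 → turbulent. Relative roughness ε/D = 0.000115/0.129 = 0.000891. Swamee-Jain: f = 0.25/(log₁₀[0.000891/3.7 + 5.74/3.266e+04^0.9])² = 0.25/(log₁₀[0.000241 + 0.000497])² = 0.25/(-3.132)² = 0.02549.
Darcy-Weisbach: ΔP = f(L/D)(ρV²/2) = 0.02549·(11/0.129)·(0.929·5.56²/2) = 0.02549·85.27·14.36 = 31.2 Pa.
ΔP = 31.2 Pa = 0.0312 kPa.

ΔP ≈ 0.0312 kPa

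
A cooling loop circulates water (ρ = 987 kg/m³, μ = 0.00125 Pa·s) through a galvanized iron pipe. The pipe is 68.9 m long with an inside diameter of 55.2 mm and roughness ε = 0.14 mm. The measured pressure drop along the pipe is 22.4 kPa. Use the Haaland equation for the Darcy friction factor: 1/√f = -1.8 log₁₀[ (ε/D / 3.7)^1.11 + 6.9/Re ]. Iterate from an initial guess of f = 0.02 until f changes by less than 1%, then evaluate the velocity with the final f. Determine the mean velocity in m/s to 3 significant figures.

Rearranging Darcy-Weisbach: V = √(2·ΔP·D/(f·L·ρ)). With ε/D = 0.00014/0.0552 = 0.00254, iterate starting from f = 0.02:
  f = 0.02 → V = √(2·2.24e+04·0.0552/(0.02·68.9·987)) = 1.348 m/s; Re = ρVD/μ = 5.877e+04; f → 0.02715
  f = 0.02715 → V = 1.157 m/s; Re = 5.044e+04; f → 0.02746
  f = 0.02746 → V = 1.151 m/s; Re = 5.015e+04; f → 0.02748
Converged (Δf/f < 1%). With the final f = 0.02748: V = √(2·2.24e+04·0.0552/(0.02748·68.9·987)) = 1.15 m/s.

V ≈ 1.15 m/s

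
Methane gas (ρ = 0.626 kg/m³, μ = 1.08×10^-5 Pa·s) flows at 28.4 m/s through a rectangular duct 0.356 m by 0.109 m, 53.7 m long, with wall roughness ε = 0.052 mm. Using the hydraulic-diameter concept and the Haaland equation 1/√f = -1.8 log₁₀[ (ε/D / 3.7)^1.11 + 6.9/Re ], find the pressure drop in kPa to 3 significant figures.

ΔP ≈ 1.38 kPa

Hydraulic diameter D_h = 4A/P = 4·(0.356·0.109)/(2·(0.356+0.109)) = 0.1552/0.93 = 0.1669 m.
Re = ρVD_h/μ = 0.626·28.4·0.1669/1.08e-05 = 2.747e+05.
ε/D_h = 5.2e-05/0.1669 = 0.000312; Haaland gives 1/√f = -1.8 log₁₀[3e-05+2.51e-05] = 7.666, so f = 0.01702.
ΔP = f(L/D_h)(ρV²/2) = 0.01702·53.7/0.1669·252.5 = 1382 Pa.
ΔP = 1.38 kPa.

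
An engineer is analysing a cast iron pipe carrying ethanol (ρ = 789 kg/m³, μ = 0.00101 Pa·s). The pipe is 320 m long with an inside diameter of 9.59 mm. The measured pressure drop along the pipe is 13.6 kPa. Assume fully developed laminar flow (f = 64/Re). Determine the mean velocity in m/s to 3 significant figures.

For laminar flow, f = 64/Re with Re = ρVD/μ, so Darcy-Weisbach reduces to ΔP = 32μLV/D². Solving for V: V = ΔP·D²/(32μL) = 1.36e+04·(0.00959)²/(32·0.00101·320) = 0.1209 m/s.
Check: Re = ρVD/μ = 789·0.1209·0.00959/0.00101 = 906 < 2300, so the laminar assumption holds.

V ≈ 0.121 m/s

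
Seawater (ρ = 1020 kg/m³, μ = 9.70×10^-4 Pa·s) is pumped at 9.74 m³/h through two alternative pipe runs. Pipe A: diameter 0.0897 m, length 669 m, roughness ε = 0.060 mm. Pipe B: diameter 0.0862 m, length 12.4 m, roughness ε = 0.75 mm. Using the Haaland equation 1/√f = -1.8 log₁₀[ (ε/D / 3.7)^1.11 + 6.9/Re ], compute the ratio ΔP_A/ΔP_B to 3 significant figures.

ΔP_A/ΔP_B ≈ 27.7

Pipe A: V = Q/A = 0.002706/0.006319 = 0.4281 m/s; Re = 4.038e+04; ε/D = 0.000669; Haaland → f = 0.02358; ΔP_A = f(L/D)(ρV²/2) = 1.644e+04 Pa.
Pipe B: V = Q/A = 0.002706/0.005836 = 0.4636 m/s; Re = 4.202e+04; ε/D = 0.0087; Haaland → f = 0.03767; ΔP_B = f(L/D)(ρV²/2) = 594 Pa.
ΔP_A/ΔP_B = 1.644e+04/594 = 27.7.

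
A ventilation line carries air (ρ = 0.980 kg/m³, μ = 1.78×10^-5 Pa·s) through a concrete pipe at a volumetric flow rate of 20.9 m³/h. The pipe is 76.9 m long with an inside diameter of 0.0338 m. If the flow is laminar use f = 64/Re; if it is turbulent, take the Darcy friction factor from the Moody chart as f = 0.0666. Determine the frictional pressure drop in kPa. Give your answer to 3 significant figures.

Q = 20.9 m³/h = 20.9/3600 = 0.005806 m³/s.
Cross-sectional area A = πD²/4 = π(0.0338)²/4 = 0.0008973 m²; mean velocity V = Q/A = 0.005806/0.0008973 = 6.47 m/s.
Reynolds number Re = ρVD/μ = 0.98 · 6.47 · 0.0338 / 1.78e-05 = 1.204e+04.
Re > 4000 → turbulent; use the Moody-chart value f = 0.0666.
Darcy-Weisbach: ΔP = f(L/D)(ρV²/2) = 0.0666·(76.9/0.0338)·(0.98·6.47²/2) = 0.0666·2275·20.51 = 3108 Pa.
ΔP = 3108 Pa = 3.11 kPa.

ΔP ≈ 3.11 kPa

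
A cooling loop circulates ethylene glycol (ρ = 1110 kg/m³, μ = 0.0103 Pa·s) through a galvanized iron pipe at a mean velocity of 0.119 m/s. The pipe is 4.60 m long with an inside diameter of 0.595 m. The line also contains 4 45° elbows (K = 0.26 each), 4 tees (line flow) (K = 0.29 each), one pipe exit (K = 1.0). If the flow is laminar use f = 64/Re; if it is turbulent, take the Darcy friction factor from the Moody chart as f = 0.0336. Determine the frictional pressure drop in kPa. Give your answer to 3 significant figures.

ΔP ≈ 0.0272 kPa

Reynolds number Re = ρVD/μ = 1110 · 0.119 · 0.595 / 0.0103 = 7630.
Re > 4000 → turbulent; use the Moody-chart value f = 0.0336.
Total minor-loss coefficient ΣK = 4·0.26 + 4·0.29 + 1·1 = 3.2.
ΔP = [f·L/D + ΣK]·(ρV²/2) = [0.0336·4.6/0.595 + 3.2]·(1110·0.119²/2) = [0.2598 + 3.2]·7.859 = 27.19 Pa.
ΔP = 27.19 Pa = 0.0272 kPa.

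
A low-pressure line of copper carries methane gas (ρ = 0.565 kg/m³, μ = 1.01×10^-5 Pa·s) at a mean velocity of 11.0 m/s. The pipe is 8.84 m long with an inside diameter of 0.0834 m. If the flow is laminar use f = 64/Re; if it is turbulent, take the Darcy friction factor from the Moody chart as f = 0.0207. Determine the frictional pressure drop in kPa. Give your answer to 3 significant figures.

ΔP ≈ 0.0750 kPa

Reynolds number Re = ρVD/μ = 0.565 · 11 · 0.0834 / 1.01e-05 = 5.132e+04.
Re > 4000 → turbulent; use the Moody-chart value f = 0.0207.
Darcy-Weisbach: ΔP = f(L/D)(ρV²/2) = 0.0207·(8.84/0.0834)·(0.565·11²/2) = 0.0207·106·34.18 = 75 Pa.
ΔP = 75 Pa = 0.0750 kPa.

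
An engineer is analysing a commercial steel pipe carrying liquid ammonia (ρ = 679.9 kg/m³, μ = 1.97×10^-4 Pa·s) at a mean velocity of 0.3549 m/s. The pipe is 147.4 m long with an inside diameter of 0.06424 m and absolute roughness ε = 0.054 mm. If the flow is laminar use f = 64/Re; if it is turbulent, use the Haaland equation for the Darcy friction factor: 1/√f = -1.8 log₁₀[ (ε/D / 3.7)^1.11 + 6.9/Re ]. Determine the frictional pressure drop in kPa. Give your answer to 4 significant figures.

ΔP ≈ 2.157 kPa

Reynolds number Re = ρVD/μ = 679.9 · 0.3549 · 0.06424 / 0.000197 = 7.868e+04.
Re > 4000 → turbulent. Relative roughness ε/D = 5.4e-05/0.06424 = 0.000841. Haaland: 1/√f = -1.8 log₁₀[(0.000841/3.7)^1.11 + 6.9/7.868e+04] = -1.8 log₁₀[9.03e-05 + 8.77e-05] = 6.749, so f = 0.02195.
Darcy-Weisbach: ΔP = f(L/D)(ρV²/2) = 0.02195·(147.4/0.06424)·(679.9·0.3549²/2) = 0.02195·2295·42.82 = 2157 Pa.
ΔP = 2157 Pa = 2.157 kPa.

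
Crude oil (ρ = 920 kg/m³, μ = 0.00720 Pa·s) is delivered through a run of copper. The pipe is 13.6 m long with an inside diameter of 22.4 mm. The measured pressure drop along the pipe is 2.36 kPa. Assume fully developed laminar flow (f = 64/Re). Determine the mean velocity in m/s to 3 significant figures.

V ≈ 0.378 m/s

For laminar flow, f = 64/Re with Re = ρVD/μ, so Darcy-Weisbach reduces to ΔP = 32μLV/D². Solving for V: V = ΔP·D²/(32μL) = 2360·(0.0224)²/(32·0.0072·13.6) = 0.3779 m/s.
Check: Re = ρVD/μ = 920·0.3779·0.0224/0.0072 = 1082 < 2300, so the laminar assumption holds.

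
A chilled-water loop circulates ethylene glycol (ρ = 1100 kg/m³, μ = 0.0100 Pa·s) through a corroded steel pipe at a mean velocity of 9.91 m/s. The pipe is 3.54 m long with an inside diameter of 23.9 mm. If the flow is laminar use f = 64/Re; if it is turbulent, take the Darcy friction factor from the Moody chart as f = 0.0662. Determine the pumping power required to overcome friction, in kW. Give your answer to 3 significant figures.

Reynolds number Re = ρVD/μ = 1100 · 9.91 · 0.0239 / 0.01 = 2.605e+04.
Re > 4000 → turbulent; use the Moody-chart value f = 0.0662.
Darcy-Weisbach: ΔP = f(L/D)(ρV²/2) = 0.0662·(3.54/0.0239)·(1100·9.91²/2) = 0.0662·148.1·5.401e+04 = 5.296e+05 Pa.
Q = V·A = 9.91·0.0004486 = 0.004446 m³/s.
Pumping power P = QΔP = 0.004446·5.296e+05 = 2355 W = 2.35 kW.

P ≈ 2.35 kW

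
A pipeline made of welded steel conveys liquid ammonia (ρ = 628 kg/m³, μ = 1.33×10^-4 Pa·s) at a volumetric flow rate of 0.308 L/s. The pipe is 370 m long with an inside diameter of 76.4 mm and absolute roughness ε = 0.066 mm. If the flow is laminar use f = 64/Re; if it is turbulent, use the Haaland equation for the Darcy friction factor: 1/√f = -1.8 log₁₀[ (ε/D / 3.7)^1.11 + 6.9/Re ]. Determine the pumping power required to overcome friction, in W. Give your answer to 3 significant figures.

P ≈ 0.0557 W

Q = 0.308 L/s = 0.308/1000 = 0.000308 m³/s.
Cross-sectional area A = πD²/4 = π(0.0764)²/4 = 0.004584 m²; mean velocity V = Q/A = 0.000308/0.004584 = 0.06719 m/s.
Reynolds number Re = ρVD/μ = 628 · 0.06719 · 0.0764 / 0.000133 = 2.424e+04.
Re > 4000 → turbulent. Relative roughness ε/D = 6.6e-05/0.0764 = 0.000864. Haaland: 1/√f = -1.8 log₁₀[(0.000864/3.7)^1.11 + 6.9/2.424e+04] = -1.8 log₁₀[9.31e-05 + 0.000285] = 6.161, so f = 0.02634.
Darcy-Weisbach: ΔP = f(L/D)(ρV²/2) = 0.02634·(370/0.0764)·(628·0.06719²/2) = 0.02634·4843·1.417 = 180.8 Pa.
Pumping power P = QΔP = 0.000308·180.8 = 0.05570 W = 0.0557 W.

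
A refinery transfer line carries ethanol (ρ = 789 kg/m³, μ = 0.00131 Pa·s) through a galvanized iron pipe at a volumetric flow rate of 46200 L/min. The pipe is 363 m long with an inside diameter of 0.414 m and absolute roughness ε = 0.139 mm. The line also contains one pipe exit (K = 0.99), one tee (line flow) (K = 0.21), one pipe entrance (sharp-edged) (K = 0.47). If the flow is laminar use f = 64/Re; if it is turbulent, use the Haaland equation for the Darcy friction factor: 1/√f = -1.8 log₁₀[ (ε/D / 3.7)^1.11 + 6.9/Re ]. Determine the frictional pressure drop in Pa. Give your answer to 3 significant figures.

Q = 46200 L/min = 46200/60000 = 0.77 m³/s.
Cross-sectional area A = πD²/4 = π(0.414)²/4 = 0.1346 m²; mean velocity V = Q/A = 0.77/0.1346 = 5.72 m/s.
Reynolds number Re = ρVD/μ = 789 · 5.72 · 0.414 / 0.00131 = 1.426e+06.
Re > 4000 → turbulent. Relative roughness ε/D = 0.000139/0.414 = 0.000336. Haaland: 1/√f = -1.8 log₁₀[(0.000336/3.7)^1.11 + 6.9/1.426e+06] = -1.8 log₁₀[3.26e-05 + 4.84e-06] = 7.968, so f = 0.01575.
Total minor-loss coefficient ΣK = 1·0.99 + 1·0.21 + 1·0.47 = 1.67.
ΔP = [f·L/D + ΣK]·(ρV²/2) = [0.01575·363/0.414 + 1.67]·(789·5.72²/2) = [13.81 + 1.67]·1.291e+04 = 1.998e+05 Pa.

ΔP ≈ 200000 Pa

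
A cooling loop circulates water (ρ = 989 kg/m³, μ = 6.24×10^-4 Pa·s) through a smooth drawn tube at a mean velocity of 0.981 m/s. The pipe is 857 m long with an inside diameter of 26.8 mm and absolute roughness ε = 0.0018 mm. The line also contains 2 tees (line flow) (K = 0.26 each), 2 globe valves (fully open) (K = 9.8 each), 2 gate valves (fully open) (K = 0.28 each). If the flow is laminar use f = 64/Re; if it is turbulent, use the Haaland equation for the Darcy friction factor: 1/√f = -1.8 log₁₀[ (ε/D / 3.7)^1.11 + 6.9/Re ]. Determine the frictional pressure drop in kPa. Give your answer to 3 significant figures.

ΔP ≈ 341 kPa

Reynolds number Re = ρVD/μ = 989 · 0.981 · 0.0268 / 0.000624 = 4.167e+04.
Re > 4000 → turbulent. Relative roughness ε/D = 1.8e-06/0.0268 = 6.72e-05. Haaland: 1/√f = -1.8 log₁₀[(6.72e-05/3.7)^1.11 + 6.9/4.167e+04] = -1.8 log₁₀[5.46e-06 + 0.000166] = 6.78, so f = 0.02175.
Total minor-loss coefficient ΣK = 2·0.26 + 2·9.8 + 2·0.28 = 20.7.
ΔP = [f·L/D + ΣK]·(ρV²/2) = [0.02175·857/0.0268 + 20.7]·(989·0.981²/2) = [695.6 + 20.7]·475.9 = 3.409e+05 Pa.
ΔP = 3.409e+05 Pa = 341 kPa.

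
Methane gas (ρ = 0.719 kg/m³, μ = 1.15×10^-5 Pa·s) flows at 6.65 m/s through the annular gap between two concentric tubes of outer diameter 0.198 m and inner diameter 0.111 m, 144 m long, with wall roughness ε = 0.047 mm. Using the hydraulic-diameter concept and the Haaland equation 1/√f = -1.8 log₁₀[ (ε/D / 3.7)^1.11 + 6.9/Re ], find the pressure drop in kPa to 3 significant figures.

ΔP ≈ 0.624 kPa

Hydraulic diameter D_h = 4A/P = D_o - D_i = 0.198 - 0.111 = 0.087 m.
Re = ρVD_h/μ = 0.719·6.65·0.087/1.15e-05 = 3.617e+04.
ε/D_h = 4.7e-05/0.087 = 0.00054; Haaland gives 1/√f = -1.8 log₁₀[5.53e-05+0.000191] = 6.496, so f = 0.0237.
ΔP = f(L/D_h)(ρV²/2) = 0.0237·144/0.087·15.9 = 623.5 Pa.
ΔP = 0.624 kPa.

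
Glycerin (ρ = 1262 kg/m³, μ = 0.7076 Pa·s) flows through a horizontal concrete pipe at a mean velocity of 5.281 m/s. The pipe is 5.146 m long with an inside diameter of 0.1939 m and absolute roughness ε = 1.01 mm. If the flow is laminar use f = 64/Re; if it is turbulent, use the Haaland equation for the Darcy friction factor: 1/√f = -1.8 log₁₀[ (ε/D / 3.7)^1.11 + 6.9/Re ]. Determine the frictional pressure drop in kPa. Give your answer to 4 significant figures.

ΔP ≈ 16.37 kPa

Reynolds number Re = ρVD/μ = 1262 · 5.281 · 0.1939 / 0.708 = 1826.
Re < 2300 → laminar flow, so f = 64/Re = 64/1826 = 0.03504 (the turbulent correlation is not needed).
Darcy-Weisbach: ΔP = f(L/D)(ρV²/2) = 0.03504·(5.146/0.1939)·(1262·5.281²/2) = 0.03504·26.54·1.76e+04 = 1.637e+04 Pa.
ΔP = 1.637e+04 Pa = 16.37 kPa.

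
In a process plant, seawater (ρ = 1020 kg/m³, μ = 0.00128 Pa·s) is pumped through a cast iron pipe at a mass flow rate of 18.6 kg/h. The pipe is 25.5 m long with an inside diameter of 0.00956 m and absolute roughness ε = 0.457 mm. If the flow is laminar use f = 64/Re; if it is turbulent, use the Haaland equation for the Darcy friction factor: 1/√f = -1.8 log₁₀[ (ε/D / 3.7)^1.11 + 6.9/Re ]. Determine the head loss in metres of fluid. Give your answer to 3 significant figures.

h_f ≈ 0.0806 m

ṁ = 18.6 kg/h = 18.6/3600 = 0.005167 kg/s.
A = πD²/4 = π(0.00956)²/4 = 7.178e-05 m²; mean velocity V = ṁ/(ρA) = 0.005167/(1020 · 7.178e-05) = 0.07057 m/s.
Reynolds number Re = ρVD/μ = 1020 · 0.07057 · 0.00956 / 0.00128 = 537.6.
Re < 2300 → laminar flow, so f = 64/Re = 64/537.6 = 0.119 (the turbulent correlation is not needed).
Darcy-Weisbach: ΔP = f(L/D)(ρV²/2) = 0.119·(25.5/0.00956)·(1020·0.07057²/2) = 0.119·2667·2.54 = 806.5 Pa.
Head loss h_f = ΔP/(ρg) = 806.5/(1020·9.81) = 0.0806 m.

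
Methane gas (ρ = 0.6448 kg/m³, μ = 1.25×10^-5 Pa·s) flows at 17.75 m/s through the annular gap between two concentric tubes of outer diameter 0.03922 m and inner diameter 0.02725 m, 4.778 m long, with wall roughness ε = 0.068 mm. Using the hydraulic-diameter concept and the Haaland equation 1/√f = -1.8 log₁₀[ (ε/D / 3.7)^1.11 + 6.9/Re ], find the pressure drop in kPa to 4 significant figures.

Hydraulic diameter D_h = 4A/P = D_o - D_i = 0.03922 - 0.02725 = 0.01197 m.
Re = ρVD_h/μ = 0.6448·17.75·0.01197/1.25e-05 = 1.096e+04.
ε/D_h = 6.8e-05/0.01197 = 0.00568; Haaland gives 1/√f = -1.8 log₁₀[0.000753+0.00063] = 5.147, so f = 0.03775.
ΔP = f(L/D_h)(ρV²/2) = 0.03775·4.778/0.01197·101.6 = 1531 Pa.
ΔP = 1.531 kPa.

ΔP ≈ 1.531 kPa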